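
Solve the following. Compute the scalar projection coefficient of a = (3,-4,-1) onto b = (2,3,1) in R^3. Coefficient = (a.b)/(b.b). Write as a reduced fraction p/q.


Projection coefficient = (a . b) / (b . b)
a . b = 3*2 + (-4)*3 + (-1)*1
= 6 + (-12) + (-1) = -7
b . b = 2^2 + 3^2 + 1^2
= 4 + 9 + 1 = 14
Coefficient = -7/14
In lowest terms: -1/2


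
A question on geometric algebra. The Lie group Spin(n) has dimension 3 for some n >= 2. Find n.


dim Spin(n) = dim so(n) = n(n-1)/2.
Solve n(n-1)/2 = 3, i.e. n^2 - n - 6 = 0.
Discriminant = 1 + 8*3 = 25
n = (1 + sqrt(25))/2 = (1 + 5)/2 = 3


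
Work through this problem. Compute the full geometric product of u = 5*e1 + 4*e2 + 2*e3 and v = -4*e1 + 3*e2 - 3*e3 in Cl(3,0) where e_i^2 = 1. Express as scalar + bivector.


In Cl(3,0): e_i^2 = 1, e_ie_j = -e_je_i for i != j.
Scalar part = u . v = 5*(-4) + 4*3 + 2*(-3)
= -20 + 12 + (-6) = -14
e12 coeff = 5*3 - 4*(-4) = 15 - (-16) = 31
e13 coeff = 5*(-3) - 2*(-4) = -15 - (-8) = -7
e23 coeff = 4*(-3) - 2*3 = -12 - 6 = -18
uv = -14 + 31*e12 - 7*e13 - 18*e23


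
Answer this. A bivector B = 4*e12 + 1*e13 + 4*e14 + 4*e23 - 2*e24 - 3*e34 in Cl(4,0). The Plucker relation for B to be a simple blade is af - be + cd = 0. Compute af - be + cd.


Plucker relation: af - be + cd
a*f = 4*(-3) = -12
b*e = 1*(-2) = -2
c*d = 4*4 = 16
af - be + cd = -12 - (-2) + 16
= 6


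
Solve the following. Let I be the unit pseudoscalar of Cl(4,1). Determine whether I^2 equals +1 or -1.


The pseudoscalar I = e1...e_n (product of all n generators) of Cl(p,q) satisfies I^2 = (-1)^(q + n(n-1)/2).
p = 4, q = 1, n = p + q = 5
n(n-1)/2 = 5 * 4 / 2 = 10
Exponent = q + n(n-1)/2 = 1 + 10 = 11
I^2 = (-1)^11 = -1


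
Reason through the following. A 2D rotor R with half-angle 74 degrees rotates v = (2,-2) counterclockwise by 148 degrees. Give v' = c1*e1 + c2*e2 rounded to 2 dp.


Rotor R = cos(74deg) - sin(74deg)*e12
Rotation angle theta = 2 * 74 = 148 degrees
v' = R*v*~R rotates v by theta.
cos(148deg) = -0.8480, sin(148deg) = 0.5299
v'_1 = 2*cos(148deg) - (-2)*sin(148deg)
= 2*(-0.8480) - (-2)*0.5299
= -0.64
v'_2 = 2*sin(148deg) + (-2)*cos(148deg)
= 2*0.5299 + (-2)*(-0.8480)
= 2.76
v' = -0.64*e1 + 2.76*e2


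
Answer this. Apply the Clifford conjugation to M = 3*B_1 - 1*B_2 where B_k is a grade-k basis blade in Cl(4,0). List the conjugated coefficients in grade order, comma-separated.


Clifford conjugate sign for grade k: (-1)^(k(k+1)/2)
Grade 1: (-1)^(1*2/2) = (-1)^1 = -1, coeff 3 -> -3
Grade 2: (-1)^(2*3/2) = (-1)^3 = -1, coeff -1 -> 1
Conjugated coefficients: -3, 1


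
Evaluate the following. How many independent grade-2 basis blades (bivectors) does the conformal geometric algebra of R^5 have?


The conformal model of R^5 uses Cl(6,1) with m = 5 + 2 = 7 generators.
Number of grade-2 blades = C(m, 2) = C(7, 2)
= 7*6/2 = 21


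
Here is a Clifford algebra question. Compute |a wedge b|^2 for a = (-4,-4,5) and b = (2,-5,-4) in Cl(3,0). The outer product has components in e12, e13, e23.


a wedge b = (a1*b2 - a2*b1)*e12 + (a1*b3 - a3*b1)*e13 + (a2*b3 - a3*b2)*e23
e12 coeff: (-4)*(-5) - (-4)*2 = 20 - (-8) = 28
e13 coeff: (-4)*(-4) - 5*2 = 16 - 10 = 6
e23 coeff: (-4)*(-4) - 5*(-5) = 16 - (-25) = 41
|a wedge b|^2 = 28^2 + 6^2 + 41^2
= 784 + 36 + 1681
= 2501


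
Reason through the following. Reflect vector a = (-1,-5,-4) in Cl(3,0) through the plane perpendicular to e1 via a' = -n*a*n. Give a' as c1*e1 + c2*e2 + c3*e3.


Reflection formula: a' = -n*a*n, with n = e1 (unit vector, n^2 = 1).
For reflection through hyperplane perp to e1:
The component along e1 flips sign, others stay.
a = (-1, -5, -4)
a' = (1, -5, -4)
a' = 1*e1 - 5*e2 - 4*e3


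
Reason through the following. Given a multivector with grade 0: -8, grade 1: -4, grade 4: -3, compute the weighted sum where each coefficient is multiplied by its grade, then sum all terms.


Grade-weighted sum = sum of grade_k * coefficient_k
0*(-8) = 0
1*(-4) = -4
4*(-3) = -12
Total = 0 + (-4) + (-12) = -16


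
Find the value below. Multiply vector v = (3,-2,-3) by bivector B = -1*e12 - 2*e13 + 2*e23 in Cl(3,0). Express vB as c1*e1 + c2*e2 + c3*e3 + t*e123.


vB has grade-1 (vector) and grade-3 (trivector) parts: vB = (v _| B) + (v ^ B).
Vector part <vB>_1:
  e1: -v2*b12 - v3*b13 = -(-2)*(-1) - (-3)*(-2) = -8
  e2: v1*b12 - v3*b23 = (3)*(-1) - (-3)*(2) = 3
  e3: v1*b13 + v2*b23 = (3)*(-2) + (-2)*(2) = -10
Trivector part <vB>_3:
  e123: v1*b23 - v2*b13 + v3*b12 = (3)*(2) - (-2)*(-2) + (-3)*(-1) = 5
vB = -8*e1 + 3*e2 - 10*e3 + 5*e123


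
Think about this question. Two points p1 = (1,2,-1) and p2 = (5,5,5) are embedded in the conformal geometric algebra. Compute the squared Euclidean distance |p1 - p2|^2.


p1 - p2 = (-4, -3, -6)
|p1 - p2|^2 = (-4)^2 + (-3)^2 + (-6)^2
= 16 + 9 + 36
= 61


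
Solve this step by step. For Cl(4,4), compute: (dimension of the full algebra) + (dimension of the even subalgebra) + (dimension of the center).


n = 4 + 4 = 8
Total dim = 2^8 = 256
Even subalgebra dim = 2^7 = 128
n is even, so center dim = 1
Sum = 256 + 128 + 1 = 385


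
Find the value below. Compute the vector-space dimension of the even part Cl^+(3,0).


Even subalgebra dimension = 2^(n-1)
n = 3 + 0 = 3
2^(3 - 1) = 2^2 = 4
Verification: sum of C(3,k) for even k = 1 + 3 = 4
Result = 4


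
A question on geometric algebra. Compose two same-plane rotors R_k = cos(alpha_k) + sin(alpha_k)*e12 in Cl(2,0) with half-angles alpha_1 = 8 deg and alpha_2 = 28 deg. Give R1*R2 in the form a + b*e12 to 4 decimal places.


Same-plane rotors commute and their half-angles add:
R1*R2 = cos(a1 + a2) + sin(a1 + a2)*e12.
a1 + a2 = 8 + 28 = 36 deg
cos(36 deg) = 0.8090
sin(36 deg) = 0.5878
R1*R2 = 0.8090 + 0.5878*e12


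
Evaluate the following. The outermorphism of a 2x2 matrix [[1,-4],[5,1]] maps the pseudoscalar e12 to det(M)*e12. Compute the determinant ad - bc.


The outermorphism of a linear map f sends e1^e2 to f(e1)^f(e2).
f(e1) = 1*e1 + 5*e2
f(e2) = -4*e1 + 1*e2
f(e1) ^ f(e2) = (1*e1 + 5*e2) ^ (-4*e1 + 1*e2)
= 1*1*e12 + 5*(-4)*e21
= (1 - (-20))*e12
= 21*e12
Coefficient = 21


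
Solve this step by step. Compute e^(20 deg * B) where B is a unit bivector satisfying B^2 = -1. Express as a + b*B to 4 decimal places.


For a unit bivector B with B^2 = -1, the exponential series gives
e^(theta*B) = cos(theta) + sin(theta)*B (the GA analogue of Euler's formula).
theta = 20 degrees = 0.349066 rad
cos(20 deg) = 0.9397
sin(20 deg) = 0.3420
exp(theta*B) = 0.9397 + 0.3420*B


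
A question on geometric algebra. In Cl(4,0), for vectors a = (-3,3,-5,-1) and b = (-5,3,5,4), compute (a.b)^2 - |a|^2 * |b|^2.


a . b = (-3)*(-5) + 3*3 + (-5)*5 + (-1)*4
= 15 + 9 + (-25) + (-4) = -5
|a|^2 = (-3)^2 + 3^2 + (-5)^2 + (-1)^2 = 44
|b|^2 = (-5)^2 + 3^2 + 5^2 + 4^2 = 75
(a.b)^2 = (-5)^2 = 25
|a|^2 * |b|^2 = 44 * 75 = 3300
Result = 25 - 3300 = -3275


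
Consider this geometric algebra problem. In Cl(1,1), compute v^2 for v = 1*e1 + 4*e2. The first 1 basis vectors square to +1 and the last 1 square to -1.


v^2 = sum of c_i^2 * e_i^2
Positive signature terms (e_i^2 = +1): 1^2 = 1
Negative signature terms (e_j^2 = -1): 4^2 = 16
v^2 = 1 - 16 = -15


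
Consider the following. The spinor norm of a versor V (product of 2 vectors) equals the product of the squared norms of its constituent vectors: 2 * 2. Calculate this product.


Spinor norm N(V) = |v1|^2 * |v2|^2 * ... * |v2|^2
= 2 * 2
Running product: 2, 4
N(V) = 4


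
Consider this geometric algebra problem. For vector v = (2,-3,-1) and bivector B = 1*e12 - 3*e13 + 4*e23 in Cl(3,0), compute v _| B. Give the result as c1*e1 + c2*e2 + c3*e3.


Left contraction v _| B = <vB>_1 (grade-1 part of the geometric product vB).
Using e1_|e12 = e2, e2_|e12 = -e1, e1_|e13 = e3, e3_|e13 = -e1, e2_|e23 = e3, e3_|e23 = -e2:
e1 coeff: -v2*b12 - v3*b13 = -(-3)*(1) - (-1)*(-3) = 0
e2 coeff: v1*b12 - v3*b23 = (2)*(1) - (-1)*(4) = 6
e3 coeff: v1*b13 + v2*b23 = (2)*(-3) + (-3)*(4) = -18
v _| B = 0*e1 + 6*e2 - 18*e3


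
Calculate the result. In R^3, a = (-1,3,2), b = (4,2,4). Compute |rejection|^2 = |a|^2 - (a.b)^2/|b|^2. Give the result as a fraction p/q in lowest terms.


|a|^2 = (-1)^2 + 3^2 + 2^2 = 14
|b|^2 = 4^2 + 2^2 + 4^2 = 36
a . b = (-1)*4 + 3*2 + 2*4 = 10
(a.b)^2 = 10^2 = 100
|rej|^2 = 14 - 100/36
= (504 - 100)/36
= 404/36
In lowest terms: 101/9


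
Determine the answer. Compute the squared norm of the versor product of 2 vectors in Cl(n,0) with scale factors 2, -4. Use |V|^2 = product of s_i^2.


Each vector v_i has |v_i|^2 = s_i^2
Squared scales: 2^2 = 4, (-4)^2 = 16
|V|^2 = 4 * 16
= 64


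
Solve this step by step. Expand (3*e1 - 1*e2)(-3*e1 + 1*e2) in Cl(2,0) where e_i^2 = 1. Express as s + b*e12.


Expand: (3*e1 - 1*e2)(-3*e1 + 1*e2)
= 3*(-3)*e1e1 + 3*1*e1e2 + (-1)*(-3)*e2e1 + (-1)*1*e2e2
Using e1^2 = e2^2 = 1, e2e1 = -e1e2:
Scalar part s = 3*(-3) + (-1)*1 = -9 + (-1) = -10
Bivector part b = 3*1 - (-1)*(-3) = 3 - 3 = 0
uv = -10 + 0*e12


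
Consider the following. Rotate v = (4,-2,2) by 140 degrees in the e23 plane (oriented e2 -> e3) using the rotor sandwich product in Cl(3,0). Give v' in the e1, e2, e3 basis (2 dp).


Rotor R = cos(70deg) - sin(70deg)*e23
Rotation angle theta = 2 * 70 = 140 degrees in the e23 plane (e2 -> e3).
The component perpendicular to the plane (e1) is invariant: v'_1 = v1 = 4.00
cos(140deg) = -0.7660, sin(140deg) = 0.6428
v'_2 = v2*cos(theta) - v3*sin(theta) = -2*(-0.7660) - 2*0.6428 = 0.25
v'_3 = v2*sin(theta) + v3*cos(theta) = -2*0.6428 + 2*(-0.7660) = -2.82
v' = 4.00*e1 + 0.25*e2 - 2.82*e3


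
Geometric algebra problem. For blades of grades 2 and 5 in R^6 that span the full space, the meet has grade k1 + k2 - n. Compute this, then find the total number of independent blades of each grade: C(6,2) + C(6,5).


Meet grade = grade(A) + grade(B) - n
= 2 + 5 - 6 = 1
C(6,2) = 15
C(6,5) = 6
dim_A + dim_B = 15 + 6 = 21


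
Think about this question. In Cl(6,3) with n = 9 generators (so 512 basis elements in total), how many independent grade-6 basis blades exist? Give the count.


Number of grade-k basis blades in Cl(p,q) with n = p + q is C(n, k).
n = 6 + 3 = 9
C(9, 6) = 9! / (6! * 3!)
= 362880 / (720 * 6)
= 84


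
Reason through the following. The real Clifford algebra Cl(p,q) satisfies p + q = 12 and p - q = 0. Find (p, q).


We need p + q = 12 and p - q = 0.
Adding: 2p = 12 + 0 = 12, so p = 6.
Then q = 12 - 6 = 6.
(p, q) = (6, 6)


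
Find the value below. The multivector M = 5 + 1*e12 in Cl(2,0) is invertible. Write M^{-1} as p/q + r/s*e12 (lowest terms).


M = 5 + 1*e12, where e12^2 = -1.
Since M commutes with its reverse ~M = a - b*e12, M * ~M = a^2 - b^2*e12^2 = a^2 + b^2.
So M^{-1} = ~M / (a^2 + b^2) = (a - b*e12)/(a^2 + b^2).
a^2 + b^2 = 25 + 1 = 26
Scalar part = 5/26 = 5/26
Bivector coeff = -1/26 = -1/26
M^{-1} = 5/26 - 1/26*e12


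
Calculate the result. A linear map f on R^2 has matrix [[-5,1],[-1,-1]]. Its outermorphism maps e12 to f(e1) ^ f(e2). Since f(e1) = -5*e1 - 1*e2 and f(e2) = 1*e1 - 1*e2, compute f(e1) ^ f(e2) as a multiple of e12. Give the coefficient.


The outermorphism of a linear map f sends e1^e2 to f(e1)^f(e2).
f(e1) = -5*e1 - 1*e2
f(e2) = 1*e1 - 1*e2
f(e1) ^ f(e2) = (-5*e1 - 1*e2) ^ (1*e1 - 1*e2)
= (-5)*(-1)*e12 + (-1)*1*e21
= (5 - (-1))*e12
= 6*e12
Coefficient = 6


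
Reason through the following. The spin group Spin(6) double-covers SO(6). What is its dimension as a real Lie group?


Spin(n) double-covers SO(n); both have Lie algebra so(n) of dimension n(n-1)/2.
n = 6
n(n-1) = 6 * 5 = 30
dim Spin(6) = 30/2 = 15


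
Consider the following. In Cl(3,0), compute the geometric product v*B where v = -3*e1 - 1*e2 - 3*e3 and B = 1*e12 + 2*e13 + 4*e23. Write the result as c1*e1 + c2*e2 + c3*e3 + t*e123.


vB has grade-1 (vector) and grade-3 (trivector) parts: vB = (v _| B) + (v ^ B).
Vector part <vB>_1:
  e1: -v2*b12 - v3*b13 = -(-1)*(1) - (-3)*(2) = 7
  e2: v1*b12 - v3*b23 = (-3)*(1) - (-3)*(4) = 9
  e3: v1*b13 + v2*b23 = (-3)*(2) + (-1)*(4) = -10
Trivector part <vB>_3:
  e123: v1*b23 - v2*b13 + v3*b12 = (-3)*(4) - (-1)*(2) + (-3)*(1) = -13
vB = 7*e1 + 9*e2 - 10*e3 - 13*e123


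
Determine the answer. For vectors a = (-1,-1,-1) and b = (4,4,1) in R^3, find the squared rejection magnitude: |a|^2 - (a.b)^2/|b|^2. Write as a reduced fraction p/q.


|a|^2 = (-1)^2 + (-1)^2 + (-1)^2 = 3
|b|^2 = 4^2 + 4^2 + 1^2 = 33
a . b = (-1)*4 + (-1)*4 + (-1)*1 = -9
(a.b)^2 = (-9)^2 = 81
|rej|^2 = 3 - 81/33
= (99 - 81)/33
= 18/33
In lowest terms: 6/11


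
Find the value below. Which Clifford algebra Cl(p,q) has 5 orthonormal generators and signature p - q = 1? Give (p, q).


We need p + q = 5 and p - q = 1.
Adding: 2p = 5 + 1 = 6, so p = 3.
Then q = 5 - 3 = 2.
(p, q) = (3, 2)


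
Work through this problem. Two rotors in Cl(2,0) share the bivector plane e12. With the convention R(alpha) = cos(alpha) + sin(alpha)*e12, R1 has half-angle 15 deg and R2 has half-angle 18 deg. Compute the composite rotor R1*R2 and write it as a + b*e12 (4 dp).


Same-plane rotors commute and their half-angles add:
R1*R2 = cos(a1 + a2) + sin(a1 + a2)*e12.
a1 + a2 = 15 + 18 = 33 deg
cos(33 deg) = 0.8387
sin(33 deg) = 0.5446
R1*R2 = 0.8387 + 0.5446*e12


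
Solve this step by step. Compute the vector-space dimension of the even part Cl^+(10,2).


Even subalgebra dimension = 2^(n-1)
n = 10 + 2 = 12
2^(12 - 1) = 2^11 = 2048
Verification: sum of C(12,k) for even k = 1 + 66 + 495 + 924 + 495 + 66 + 1 = 2048
Result = 2048


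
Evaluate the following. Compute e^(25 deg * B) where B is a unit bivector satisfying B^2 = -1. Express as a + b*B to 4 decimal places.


For a unit bivector B with B^2 = -1, the exponential series gives
e^(theta*B) = cos(theta) + sin(theta)*B (the GA analogue of Euler's formula).
theta = 25 degrees = 0.436332 rad
cos(25 deg) = 0.9063
sin(25 deg) = 0.4226
exp(theta*B) = 0.9063 + 0.4226*B


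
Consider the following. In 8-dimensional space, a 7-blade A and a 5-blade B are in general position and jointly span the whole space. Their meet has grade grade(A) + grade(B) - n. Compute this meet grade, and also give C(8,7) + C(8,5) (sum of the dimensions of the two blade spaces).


Meet grade = grade(A) + grade(B) - n
= 7 + 5 - 8 = 4
C(8,7) = 8
C(8,5) = 56
dim_A + dim_B = 8 + 56 = 64


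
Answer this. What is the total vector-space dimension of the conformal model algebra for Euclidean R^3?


The conformal model of R^3 uses Cl(4,1): the 3 Euclidean generators plus two extra orthogonal generators e+ (e+^2 = +1) and e- (e-^2 = -1), from which the null vectors e0, einf are built.
Number of generators m = 3 + 2 = 5.
dim Cl(p,q) = 2^m = 2^5 = 32


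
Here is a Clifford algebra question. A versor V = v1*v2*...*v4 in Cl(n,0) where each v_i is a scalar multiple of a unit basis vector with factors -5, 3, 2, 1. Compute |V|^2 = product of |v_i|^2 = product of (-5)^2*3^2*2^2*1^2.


Each vector v_i has |v_i|^2 = s_i^2
Squared scales: (-5)^2 = 25, 3^2 = 9, 2^2 = 4, 1^2 = 1
|V|^2 = 25 * 9 * 4 * 1
= 900


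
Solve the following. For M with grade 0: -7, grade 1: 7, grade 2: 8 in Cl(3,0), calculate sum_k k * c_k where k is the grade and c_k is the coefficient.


Grade-weighted sum = sum of grade_k * coefficient_k
0*(-7) = 0
1*7 = 7
2*8 = 16
Total = 0 + 7 + 16 = 23


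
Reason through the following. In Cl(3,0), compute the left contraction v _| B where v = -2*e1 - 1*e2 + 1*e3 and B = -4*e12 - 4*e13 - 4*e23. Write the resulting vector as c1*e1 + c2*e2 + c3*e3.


Left contraction v _| B = <vB>_1 (grade-1 part of the geometric product vB).
Using e1_|e12 = e2, e2_|e12 = -e1, e1_|e13 = e3, e3_|e13 = -e1, e2_|e23 = e3, e3_|e23 = -e2:
e1 coeff: -v2*b12 - v3*b13 = -(-1)*(-4) - (1)*(-4) = 0
e2 coeff: v1*b12 - v3*b23 = (-2)*(-4) - (1)*(-4) = 12
e3 coeff: v1*b13 + v2*b23 = (-2)*(-4) + (-1)*(-4) = 12
v _| B = 0*e1 + 12*e2 + 12*e3


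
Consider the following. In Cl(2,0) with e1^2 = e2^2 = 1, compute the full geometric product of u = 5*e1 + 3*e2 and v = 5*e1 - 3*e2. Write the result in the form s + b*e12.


Expand: (5*e1 + 3*e2)(5*e1 - 3*e2)
= 5*5*e1e1 + 5*(-3)*e1e2 + 3*5*e2e1 + 3*(-3)*e2e2
Using e1^2 = e2^2 = 1, e2e1 = -e1e2:
Scalar part s = 5*5 + 3*(-3) = 25 + (-9) = 16
Bivector part b = 5*(-3) - 3*5 = -15 - 15 = -30
uv = 16 - 30*e12


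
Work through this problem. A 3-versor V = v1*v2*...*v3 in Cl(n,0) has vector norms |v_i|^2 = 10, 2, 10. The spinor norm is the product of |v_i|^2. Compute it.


Spinor norm N(V) = |v1|^2 * |v2|^2 * ... * |v3|^2
= 10 * 2 * 10
Running product: 10, 20, 200
N(V) = 200


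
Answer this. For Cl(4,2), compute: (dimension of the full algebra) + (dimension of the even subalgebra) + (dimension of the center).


n = 4 + 2 = 6
Total dim = 2^6 = 64
Even subalgebra dim = 2^5 = 32
n is even, so center dim = 1
Sum = 64 + 32 + 1 = 97


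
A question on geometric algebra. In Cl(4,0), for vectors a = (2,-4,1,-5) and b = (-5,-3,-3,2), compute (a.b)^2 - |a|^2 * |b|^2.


a . b = 2*(-5) + (-4)*(-3) + 1*(-3) + (-5)*2
= -10 + 12 + (-3) + (-10) = -11
|a|^2 = 2^2 + (-4)^2 + 1^2 + (-5)^2 = 46
|b|^2 = (-5)^2 + (-3)^2 + (-3)^2 + 2^2 = 47
(a.b)^2 = (-11)^2 = 121
|a|^2 * |b|^2 = 46 * 47 = 2162
Result = 121 - 2162 = -2041


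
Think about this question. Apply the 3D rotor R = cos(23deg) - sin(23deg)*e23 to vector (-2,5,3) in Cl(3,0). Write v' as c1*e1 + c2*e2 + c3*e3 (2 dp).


Rotor R = cos(23deg) - sin(23deg)*e23
Rotation angle theta = 2 * 23 = 46 degrees in the e23 plane (e2 -> e3).
The component perpendicular to the plane (e1) is invariant: v'_1 = v1 = -2.00
cos(46deg) = 0.6947, sin(46deg) = 0.7193
v'_2 = v2*cos(theta) - v3*sin(theta) = 5*0.6947 - 3*0.7193 = 1.32
v'_3 = v2*sin(theta) + v3*cos(theta) = 5*0.7193 + 3*0.6947 = 5.68
v' = -2.00*e1 + 1.32*e2 + 5.68*e3


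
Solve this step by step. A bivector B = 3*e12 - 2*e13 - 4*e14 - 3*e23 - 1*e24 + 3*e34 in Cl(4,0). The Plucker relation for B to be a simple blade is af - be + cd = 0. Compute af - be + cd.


Plucker relation: af - be + cd
a*f = 3*3 = 9
b*e = (-2)*(-1) = 2
c*d = (-4)*(-3) = 12
af - be + cd = 9 - 2 + 12
= 19


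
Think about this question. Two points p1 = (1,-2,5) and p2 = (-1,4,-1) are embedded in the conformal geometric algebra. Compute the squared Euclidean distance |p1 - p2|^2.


p1 - p2 = (2, -6, 6)
|p1 - p2|^2 = 2^2 + (-6)^2 + 6^2
= 4 + 36 + 36
= 76


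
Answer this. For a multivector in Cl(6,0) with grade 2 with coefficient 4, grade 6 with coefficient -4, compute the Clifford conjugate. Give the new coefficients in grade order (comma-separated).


Clifford conjugate sign for grade k: (-1)^(k(k+1)/2)
Grade 2: (-1)^(2*3/2) = (-1)^3 = -1, coeff 4 -> -4
Grade 6: (-1)^(6*7/2) = (-1)^21 = -1, coeff -4 -> 4
Conjugated coefficients: -4, 4


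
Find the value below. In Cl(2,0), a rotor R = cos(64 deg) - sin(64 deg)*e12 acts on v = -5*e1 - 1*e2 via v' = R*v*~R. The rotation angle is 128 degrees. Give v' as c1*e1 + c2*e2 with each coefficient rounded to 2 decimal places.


Rotor R = cos(64deg) - sin(64deg)*e12
Rotation angle theta = 2 * 64 = 128 degrees
v' = R*v*~R rotates v by theta.
cos(128deg) = -0.6157, sin(128deg) = 0.7880
v'_1 = -5*cos(128deg) - (-1)*sin(128deg)
= -5*(-0.6157) - (-1)*0.7880
= 3.87
v'_2 = -5*sin(128deg) + (-1)*cos(128deg)
= -5*0.7880 + (-1)*(-0.6157)
= -3.32
v' = 3.87*e1 - 3.32*e2


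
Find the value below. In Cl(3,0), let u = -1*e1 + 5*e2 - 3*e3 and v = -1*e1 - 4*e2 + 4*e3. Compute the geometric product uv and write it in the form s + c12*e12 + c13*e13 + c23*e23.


In Cl(3,0): e_i^2 = 1, e_ie_j = -e_je_i for i != j.
Scalar part = u . v = (-1)*(-1) + 5*(-4) + (-3)*4
= 1 + (-20) + (-12) = -31
e12 coeff = (-1)*(-4) - 5*(-1) = 4 - (-5) = 9
e13 coeff = (-1)*4 - (-3)*(-1) = -4 - 3 = -7
e23 coeff = 5*4 - (-3)*(-4) = 20 - 12 = 8
uv = -31 + 9*e12 - 7*e13 + 8*e23


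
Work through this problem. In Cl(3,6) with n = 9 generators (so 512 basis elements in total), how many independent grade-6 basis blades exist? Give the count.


Number of grade-k basis blades in Cl(p,q) with n = p + q is C(n, k).
n = 3 + 6 = 9
C(9, 6) = 9! / (6! * 3!)
= 362880 / (720 * 6)
= 84


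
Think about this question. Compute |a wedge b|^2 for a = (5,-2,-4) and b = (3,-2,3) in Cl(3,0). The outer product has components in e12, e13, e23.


a wedge b = (a1*b2 - a2*b1)*e12 + (a1*b3 - a3*b1)*e13 + (a2*b3 - a3*b2)*e23
e12 coeff: 5*(-2) - (-2)*3 = -10 - (-6) = -4
e13 coeff: 5*3 - (-4)*3 = 15 - (-12) = 27
e23 coeff: (-2)*3 - (-4)*(-2) = -6 - 8 = -14
|a wedge b|^2 = (-4)^2 + 27^2 + (-14)^2
= 16 + 729 + 196
= 941


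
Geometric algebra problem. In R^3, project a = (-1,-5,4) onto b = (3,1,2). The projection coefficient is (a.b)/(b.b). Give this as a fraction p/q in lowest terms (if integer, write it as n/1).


Projection coefficient = (a . b) / (b . b)
a . b = (-1)*3 + (-5)*1 + 4*2
= -3 + (-5) + 8 = 0
b . b = 3^2 + 1^2 + 2^2
= 9 + 1 + 4 = 14
Coefficient = 0/14
In lowest terms: 0/1


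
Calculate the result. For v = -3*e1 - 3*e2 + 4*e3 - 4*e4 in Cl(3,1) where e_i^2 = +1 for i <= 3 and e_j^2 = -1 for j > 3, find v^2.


v^2 = sum of c_i^2 * e_i^2
Positive signature terms (e_i^2 = +1): (-3)^2 + (-3)^2 + 4^2 = 34
Negative signature terms (e_j^2 = -1): (-4)^2 = 16
v^2 = 34 - 16 = 18


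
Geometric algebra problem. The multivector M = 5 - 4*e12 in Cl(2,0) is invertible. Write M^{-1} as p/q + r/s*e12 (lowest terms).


M = 5 - 4*e12, where e12^2 = -1.
Since M commutes with its reverse ~M = a - b*e12, M * ~M = a^2 - b^2*e12^2 = a^2 + b^2.
So M^{-1} = ~M / (a^2 + b^2) = (a - b*e12)/(a^2 + b^2).
a^2 + b^2 = 25 + 16 = 41
Scalar part = 5/41 = 5/41
Bivector coeff = 4/41 = 4/41
M^{-1} = 5/41 + 4/41*e12


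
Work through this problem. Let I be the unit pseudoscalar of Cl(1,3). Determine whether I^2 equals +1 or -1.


The pseudoscalar I = e1...e_n (product of all n generators) of Cl(p,q) satisfies I^2 = (-1)^(q + n(n-1)/2).
p = 1, q = 3, n = p + q = 4
n(n-1)/2 = 4 * 3 / 2 = 6
Exponent = q + n(n-1)/2 = 3 + 6 = 9
I^2 = (-1)^9 = -1


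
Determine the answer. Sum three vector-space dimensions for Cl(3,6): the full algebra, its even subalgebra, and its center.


n = 3 + 6 = 9
Total dim = 2^9 = 512
Even subalgebra dim = 2^8 = 256
n is odd, so center dim = 2
Sum = 512 + 256 + 2 = 770


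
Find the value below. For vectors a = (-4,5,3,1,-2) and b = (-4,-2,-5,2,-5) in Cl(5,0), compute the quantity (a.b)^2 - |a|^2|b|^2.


a . b = (-4)*(-4) + 5*(-2) + 3*(-5) + 1*2 + (-2)*(-5)
= 16 + (-10) + (-15) + 2 + 10 = 3
|a|^2 = (-4)^2 + 5^2 + 3^2 + 1^2 + (-2)^2 = 55
|b|^2 = (-4)^2 + (-2)^2 + (-5)^2 + 2^2 + (-5)^2 = 74
(a.b)^2 = 3^2 = 9
|a|^2 * |b|^2 = 55 * 74 = 4070
Result = 9 - 4070 = -4061


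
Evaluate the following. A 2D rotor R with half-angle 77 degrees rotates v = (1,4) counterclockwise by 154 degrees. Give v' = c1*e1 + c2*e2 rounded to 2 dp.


Rotor R = cos(77deg) - sin(77deg)*e12
Rotation angle theta = 2 * 77 = 154 degrees
v' = R*v*~R rotates v by theta.
cos(154deg) = -0.8988, sin(154deg) = 0.4384
v'_1 = 1*cos(154deg) - 4*sin(154deg)
= 1*(-0.8988) - 4*0.4384
= -2.65
v'_2 = 1*sin(154deg) + 4*cos(154deg)
= 1*0.4384 + 4*(-0.8988)
= -3.16
v' = -2.65*e1 - 3.16*e2


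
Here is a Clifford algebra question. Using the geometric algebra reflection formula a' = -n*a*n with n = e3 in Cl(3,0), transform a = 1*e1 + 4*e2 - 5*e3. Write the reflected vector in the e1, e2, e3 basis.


Reflection formula: a' = -n*a*n, with n = e3 (unit vector, n^2 = 1).
For reflection through hyperplane perp to e3:
The component along e3 flips sign, others stay.
a = (1, 4, -5)
a' = (1, 4, 5)
a' = 1*e1 + 4*e2 + 5*e3


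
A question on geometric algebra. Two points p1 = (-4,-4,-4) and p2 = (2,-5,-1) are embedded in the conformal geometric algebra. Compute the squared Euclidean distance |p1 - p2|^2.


p1 - p2 = (-6, 1, -3)
|p1 - p2|^2 = (-6)^2 + 1^2 + (-3)^2
= 36 + 1 + 9
= 46


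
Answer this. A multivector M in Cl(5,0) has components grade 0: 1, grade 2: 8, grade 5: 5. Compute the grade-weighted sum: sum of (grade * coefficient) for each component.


Grade-weighted sum = sum of grade_k * coefficient_k
0*1 = 0
2*8 = 16
5*5 = 25
Total = 0 + 16 + 25 = 41


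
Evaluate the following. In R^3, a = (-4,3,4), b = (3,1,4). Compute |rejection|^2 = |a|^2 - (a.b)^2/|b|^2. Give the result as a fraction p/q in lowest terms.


|a|^2 = (-4)^2 + 3^2 + 4^2 = 41
|b|^2 = 3^2 + 1^2 + 4^2 = 26
a . b = (-4)*3 + 3*1 + 4*4 = 7
(a.b)^2 = 7^2 = 49
|rej|^2 = 41 - 49/26
= (1066 - 49)/26
= 1017/26
In lowest terms: 1017/26


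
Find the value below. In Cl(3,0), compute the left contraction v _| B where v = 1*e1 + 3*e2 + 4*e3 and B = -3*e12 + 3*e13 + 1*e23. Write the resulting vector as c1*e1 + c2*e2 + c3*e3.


Left contraction v _| B = <vB>_1 (grade-1 part of the geometric product vB).
Using e1_|e12 = e2, e2_|e12 = -e1, e1_|e13 = e3, e3_|e13 = -e1, e2_|e23 = e3, e3_|e23 = -e2:
e1 coeff: -v2*b12 - v3*b13 = -(3)*(-3) - (4)*(3) = -3
e2 coeff: v1*b12 - v3*b23 = (1)*(-3) - (4)*(1) = -7
e3 coeff: v1*b13 + v2*b23 = (1)*(3) + (3)*(1) = 6
v _| B = -3*e1 - 7*e2 + 6*e3


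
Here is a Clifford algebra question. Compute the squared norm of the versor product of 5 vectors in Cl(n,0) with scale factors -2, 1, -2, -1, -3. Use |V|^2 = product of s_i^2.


Each vector v_i has |v_i|^2 = s_i^2
Squared scales: (-2)^2 = 4, 1^2 = 1, (-2)^2 = 4, (-1)^2 = 1, (-3)^2 = 9
|V|^2 = 4 * 1 * 4 * 1 * 9
= 144


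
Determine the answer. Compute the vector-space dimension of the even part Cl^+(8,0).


Even subalgebra dimension = 2^(n-1)
n = 8 + 0 = 8
2^(8 - 1) = 2^7 = 128
Verification: sum of C(8,k) for even k = 1 + 28 + 70 + 28 + 1 = 128
Result = 128


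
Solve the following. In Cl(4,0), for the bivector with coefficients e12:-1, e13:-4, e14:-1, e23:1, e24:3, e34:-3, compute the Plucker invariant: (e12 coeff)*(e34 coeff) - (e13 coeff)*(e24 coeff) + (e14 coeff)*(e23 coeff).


Plucker relation: af - be + cd
a*f = (-1)*(-3) = 3
b*e = (-4)*3 = -12
c*d = (-1)*1 = -1
af - be + cd = 3 - (-12) + (-1)
= 14


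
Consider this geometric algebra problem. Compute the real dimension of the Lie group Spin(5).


Spin(n) double-covers SO(n); both have Lie algebra so(n) of dimension n(n-1)/2.
n = 5
n(n-1) = 5 * 4 = 20
dim Spin(5) = 20/2 = 10


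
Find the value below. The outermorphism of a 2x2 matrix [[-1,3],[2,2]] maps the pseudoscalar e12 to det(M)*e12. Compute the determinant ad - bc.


The outermorphism of a linear map f sends e1^e2 to f(e1)^f(e2).
f(e1) = -1*e1 + 2*e2
f(e2) = 3*e1 + 2*e2
f(e1) ^ f(e2) = (-1*e1 + 2*e2) ^ (3*e1 + 2*e2)
= (-1)*2*e12 + 2*3*e21
= (-2 - 6)*e12
= -8*e12
Coefficient = -8


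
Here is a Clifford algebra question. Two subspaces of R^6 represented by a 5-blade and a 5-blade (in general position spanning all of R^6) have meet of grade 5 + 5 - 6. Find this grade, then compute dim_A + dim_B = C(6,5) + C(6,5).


Meet grade = grade(A) + grade(B) - n
= 5 + 5 - 6 = 4
C(6,5) = 6
C(6,5) = 6
dim_A + dim_B = 6 + 6 = 12


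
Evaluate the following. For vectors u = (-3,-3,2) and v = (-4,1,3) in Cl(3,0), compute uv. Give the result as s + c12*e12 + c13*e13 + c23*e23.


In Cl(3,0): e_i^2 = 1, e_ie_j = -e_je_i for i != j.
Scalar part = u . v = (-3)*(-4) + (-3)*1 + 2*3
= 12 + (-3) + 6 = 15
e12 coeff = (-3)*1 - (-3)*(-4) = -3 - 12 = -15
e13 coeff = (-3)*3 - 2*(-4) = -9 - (-8) = -1
e23 coeff = (-3)*3 - 2*1 = -9 - 2 = -11
uv = 15 - 15*e12 - 1*e13 - 11*e23


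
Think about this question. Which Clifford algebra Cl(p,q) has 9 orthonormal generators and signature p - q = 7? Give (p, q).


We need p + q = 9 and p - q = 7.
Adding: 2p = 9 + 7 = 16, so p = 8.
Then q = 9 - 8 = 1.
(p, q) = (8, 1)


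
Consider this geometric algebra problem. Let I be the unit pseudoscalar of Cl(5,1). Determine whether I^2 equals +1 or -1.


The pseudoscalar I = e1...e_n (product of all n generators) of Cl(p,q) satisfies I^2 = (-1)^(q + n(n-1)/2).
p = 5, q = 1, n = p + q = 6
n(n-1)/2 = 6 * 5 / 2 = 15
Exponent = q + n(n-1)/2 = 1 + 15 = 16
I^2 = (-1)^16 = +1


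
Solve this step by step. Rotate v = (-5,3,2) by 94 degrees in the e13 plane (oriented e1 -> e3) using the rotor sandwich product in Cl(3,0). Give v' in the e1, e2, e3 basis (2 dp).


Rotor R = cos(47deg) - sin(47deg)*e13
Rotation angle theta = 2 * 47 = 94 degrees in the e13 plane (e1 -> e3).
The component perpendicular to the plane (e2) is invariant: v'_2 = v2 = 3.00
cos(94deg) = -0.0698, sin(94deg) = 0.9976
v'_1 = v1*cos(theta) - v3*sin(theta) = -5*(-0.0698) - 2*0.9976 = -1.65
v'_3 = v1*sin(theta) + v3*cos(theta) = -5*0.9976 + 2*(-0.0698) = -5.13
v' = -1.65*e1 + 3.00*e2 - 5.13*e3


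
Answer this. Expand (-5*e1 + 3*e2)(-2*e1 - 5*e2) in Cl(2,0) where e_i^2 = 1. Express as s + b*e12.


Expand: (-5*e1 + 3*e2)(-2*e1 - 5*e2)
= (-5)*(-2)*e1e1 + (-5)*(-5)*e1e2 + 3*(-2)*e2e1 + 3*(-5)*e2e2
Using e1^2 = e2^2 = 1, e2e1 = -e1e2:
Scalar part s = (-5)*(-2) + 3*(-5) = 10 + (-15) = -5
Bivector part b = (-5)*(-5) - 3*(-2) = 25 - (-6) = 31
uv = -5 + 31*e12


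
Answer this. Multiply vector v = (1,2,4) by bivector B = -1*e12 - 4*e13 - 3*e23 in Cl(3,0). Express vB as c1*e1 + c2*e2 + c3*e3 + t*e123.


vB has grade-1 (vector) and grade-3 (trivector) parts: vB = (v _| B) + (v ^ B).
Vector part <vB>_1:
  e1: -v2*b12 - v3*b13 = -(2)*(-1) - (4)*(-4) = 18
  e2: v1*b12 - v3*b23 = (1)*(-1) - (4)*(-3) = 11
  e3: v1*b13 + v2*b23 = (1)*(-4) + (2)*(-3) = -10
Trivector part <vB>_3:
  e123: v1*b23 - v2*b13 + v3*b12 = (1)*(-3) - (2)*(-4) + (4)*(-1) = 1
vB = 18*e1 + 11*e2 - 10*e3 + 1*e123


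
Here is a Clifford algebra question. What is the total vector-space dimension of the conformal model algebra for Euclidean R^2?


The conformal model of R^2 uses Cl(3,1): the 2 Euclidean generators plus two extra orthogonal generators e+ (e+^2 = +1) and e- (e-^2 = -1), from which the null vectors e0, einf are built.
Number of generators m = 2 + 2 = 4.
dim Cl(p,q) = 2^m = 2^4 = 16


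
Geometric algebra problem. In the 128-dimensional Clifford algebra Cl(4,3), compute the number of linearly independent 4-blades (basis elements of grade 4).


Number of grade-k basis blades in Cl(p,q) with n = p + q is C(n, k).
n = 4 + 3 = 7
C(7, 4) = 7! / (4! * 3!)
= 5040 / (24 * 6)
= 35


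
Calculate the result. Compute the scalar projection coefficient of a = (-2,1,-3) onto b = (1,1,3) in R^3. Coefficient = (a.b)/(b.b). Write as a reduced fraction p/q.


Projection coefficient = (a . b) / (b . b)
a . b = (-2)*1 + 1*1 + (-3)*3
= -2 + 1 + (-9) = -10
b . b = 1^2 + 1^2 + 3^2
= 1 + 1 + 9 = 11
Coefficient = -10/11
In lowest terms: -10/11


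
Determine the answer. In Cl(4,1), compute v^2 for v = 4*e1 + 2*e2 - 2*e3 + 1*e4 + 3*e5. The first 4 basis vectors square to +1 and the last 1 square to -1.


v^2 = sum of c_i^2 * e_i^2
Positive signature terms (e_i^2 = +1): 4^2 + 2^2 + (-2)^2 + 1^2 = 25
Negative signature terms (e_j^2 = -1): 3^2 = 9
v^2 = 25 - 9 = 16


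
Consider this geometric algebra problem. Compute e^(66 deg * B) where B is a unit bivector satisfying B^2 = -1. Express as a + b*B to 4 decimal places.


For a unit bivector B with B^2 = -1, the exponential series gives
e^(theta*B) = cos(theta) + sin(theta)*B (the GA analogue of Euler's formula).
theta = 66 degrees = 1.151917 rad
cos(66 deg) = 0.4067
sin(66 deg) = 0.9135
exp(theta*B) = 0.4067 + 0.9135*B


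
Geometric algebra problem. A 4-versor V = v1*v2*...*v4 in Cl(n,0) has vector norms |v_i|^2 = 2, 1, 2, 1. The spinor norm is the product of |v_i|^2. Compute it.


Spinor norm N(V) = |v1|^2 * |v2|^2 * ... * |v4|^2
= 2 * 1 * 2 * 1
Running product: 2, 2, 4, 4
N(V) = 4


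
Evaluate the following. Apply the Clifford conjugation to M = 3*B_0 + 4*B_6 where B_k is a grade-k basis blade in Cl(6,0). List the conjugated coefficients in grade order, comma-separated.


Clifford conjugate sign for grade k: (-1)^(k(k+1)/2)
Grade 0: (-1)^(0*1/2) = (-1)^0 = 1, coeff 3 -> 3
Grade 6: (-1)^(6*7/2) = (-1)^21 = -1, coeff 4 -> -4
Conjugated coefficients: 3, -4


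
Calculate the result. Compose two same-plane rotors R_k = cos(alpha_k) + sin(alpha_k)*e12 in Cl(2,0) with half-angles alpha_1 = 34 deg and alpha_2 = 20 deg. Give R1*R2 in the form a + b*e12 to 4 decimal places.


Same-plane rotors commute and their half-angles add:
R1*R2 = cos(a1 + a2) + sin(a1 + a2)*e12.
a1 + a2 = 34 + 20 = 54 deg
cos(54 deg) = 0.5878
sin(54 deg) = 0.8090
R1*R2 = 0.5878 + 0.8090*e12


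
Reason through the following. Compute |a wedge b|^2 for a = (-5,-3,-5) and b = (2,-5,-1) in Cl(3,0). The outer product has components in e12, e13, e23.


a wedge b = (a1*b2 - a2*b1)*e12 + (a1*b3 - a3*b1)*e13 + (a2*b3 - a3*b2)*e23
e12 coeff: (-5)*(-5) - (-3)*2 = 25 - (-6) = 31
e13 coeff: (-5)*(-1) - (-5)*2 = 5 - (-10) = 15
e23 coeff: (-3)*(-1) - (-5)*(-5) = 3 - 25 = -22
|a wedge b|^2 = 31^2 + 15^2 + (-22)^2
= 961 + 225 + 484
= 1670


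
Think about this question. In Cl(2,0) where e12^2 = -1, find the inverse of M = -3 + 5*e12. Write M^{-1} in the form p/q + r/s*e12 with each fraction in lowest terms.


M = -3 + 5*e12, where e12^2 = -1.
Since M commutes with its reverse ~M = a - b*e12, M * ~M = a^2 - b^2*e12^2 = a^2 + b^2.
So M^{-1} = ~M / (a^2 + b^2) = (a - b*e12)/(a^2 + b^2).
a^2 + b^2 = 9 + 25 = 34
Scalar part = -3/34 = -3/34
Bivector coeff = -5/34 = -5/34
M^{-1} = -3/34 - 5/34*e12


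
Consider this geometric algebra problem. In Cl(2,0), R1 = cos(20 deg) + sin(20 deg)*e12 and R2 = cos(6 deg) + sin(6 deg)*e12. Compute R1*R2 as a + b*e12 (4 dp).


Same-plane rotors commute and their half-angles add:
R1*R2 = cos(a1 + a2) + sin(a1 + a2)*e12.
a1 + a2 = 20 + 6 = 26 deg
cos(26 deg) = 0.8988
sin(26 deg) = 0.4384
R1*R2 = 0.8988 + 0.4384*e12


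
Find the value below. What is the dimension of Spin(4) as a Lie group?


Spin(n) double-covers SO(n); both have Lie algebra so(n) of dimension n(n-1)/2.
n = 4
n(n-1) = 4 * 3 = 12
dim Spin(4) = 12/2 = 6


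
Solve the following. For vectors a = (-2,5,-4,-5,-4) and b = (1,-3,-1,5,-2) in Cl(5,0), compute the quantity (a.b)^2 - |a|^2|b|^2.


a . b = (-2)*1 + 5*(-3) + (-4)*(-1) + (-5)*5 + (-4)*(-2)
= -2 + (-15) + 4 + (-25) + 8 = -30
|a|^2 = (-2)^2 + 5^2 + (-4)^2 + (-5)^2 + (-4)^2 = 86
|b|^2 = 1^2 + (-3)^2 + (-1)^2 + 5^2 + (-2)^2 = 40
(a.b)^2 = (-30)^2 = 900
|a|^2 * |b|^2 = 86 * 40 = 3440
Result = 900 - 3440 = -2540


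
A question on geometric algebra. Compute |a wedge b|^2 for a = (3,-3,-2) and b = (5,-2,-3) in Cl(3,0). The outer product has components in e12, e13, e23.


a wedge b = (a1*b2 - a2*b1)*e12 + (a1*b3 - a3*b1)*e13 + (a2*b3 - a3*b2)*e23
e12 coeff: 3*(-2) - (-3)*5 = -6 - (-15) = 9
e13 coeff: 3*(-3) - (-2)*5 = -9 - (-10) = 1
e23 coeff: (-3)*(-3) - (-2)*(-2) = 9 - 4 = 5
|a wedge b|^2 = 9^2 + 1^2 + 5^2
= 81 + 1 + 25
= 107


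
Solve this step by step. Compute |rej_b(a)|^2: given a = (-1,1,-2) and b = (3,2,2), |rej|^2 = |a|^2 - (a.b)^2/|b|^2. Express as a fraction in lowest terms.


|a|^2 = (-1)^2 + 1^2 + (-2)^2 = 6
|b|^2 = 3^2 + 2^2 + 2^2 = 17
a . b = (-1)*3 + 1*2 + (-2)*2 = -5
(a.b)^2 = (-5)^2 = 25
|rej|^2 = 6 - 25/17
= (102 - 25)/17
= 77/17
In lowest terms: 77/17


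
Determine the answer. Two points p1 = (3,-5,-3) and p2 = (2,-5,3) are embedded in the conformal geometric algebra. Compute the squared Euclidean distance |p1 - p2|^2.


p1 - p2 = (1, 0, -6)
|p1 - p2|^2 = 1^2 + 0^2 + (-6)^2
= 1 + 0 + 36
= 37


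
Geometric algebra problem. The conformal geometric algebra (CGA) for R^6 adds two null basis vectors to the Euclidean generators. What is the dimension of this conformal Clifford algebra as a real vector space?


The conformal model of R^6 uses Cl(7,1): the 6 Euclidean generators plus two extra orthogonal generators e+ (e+^2 = +1) and e- (e-^2 = -1), from which the null vectors e0, einf are built.
Number of generators m = 6 + 2 = 8.
dim Cl(p,q) = 2^m = 2^8 = 256


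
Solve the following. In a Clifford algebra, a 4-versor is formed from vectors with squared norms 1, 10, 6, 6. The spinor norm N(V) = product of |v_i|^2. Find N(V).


Spinor norm N(V) = |v1|^2 * |v2|^2 * ... * |v4|^2
= 1 * 10 * 6 * 6
Running product: 1, 10, 60, 360
N(V) = 360


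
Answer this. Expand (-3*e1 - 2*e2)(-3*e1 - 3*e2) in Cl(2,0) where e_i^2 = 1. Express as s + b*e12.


Expand: (-3*e1 - 2*e2)(-3*e1 - 3*e2)
= (-3)*(-3)*e1e1 + (-3)*(-3)*e1e2 + (-2)*(-3)*e2e1 + (-2)*(-3)*e2e2
Using e1^2 = e2^2 = 1, e2e1 = -e1e2:
Scalar part s = (-3)*(-3) + (-2)*(-3) = 9 + 6 = 15
Bivector part b = (-3)*(-3) - (-2)*(-3) = 9 - 6 = 3
uv = 15 + 3*e12


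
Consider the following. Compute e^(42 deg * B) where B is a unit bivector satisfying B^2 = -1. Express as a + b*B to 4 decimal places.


For a unit bivector B with B^2 = -1, the exponential series gives
e^(theta*B) = cos(theta) + sin(theta)*B (the GA analogue of Euler's formula).
theta = 42 degrees = 0.733038 rad
cos(42 deg) = 0.7431
sin(42 deg) = 0.6691
exp(theta*B) = 0.7431 + 0.6691*B


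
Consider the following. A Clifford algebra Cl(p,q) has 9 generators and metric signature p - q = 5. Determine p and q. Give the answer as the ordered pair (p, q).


We need p + q = 9 and p - q = 5.
Adding: 2p = 9 + 5 = 14, so p = 7.
Then q = 9 - 7 = 2.
(p, q) = (7, 2)


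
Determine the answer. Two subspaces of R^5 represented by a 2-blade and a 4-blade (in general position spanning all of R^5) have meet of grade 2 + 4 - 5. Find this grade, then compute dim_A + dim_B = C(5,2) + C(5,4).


Meet grade = grade(A) + grade(B) - n
= 2 + 4 - 5 = 1
C(5,2) = 10
C(5,4) = 5
dim_A + dim_B = 10 + 5 = 15


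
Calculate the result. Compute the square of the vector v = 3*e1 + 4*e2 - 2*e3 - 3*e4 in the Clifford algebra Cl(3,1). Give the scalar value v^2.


v^2 = sum of c_i^2 * e_i^2
Positive signature terms (e_i^2 = +1): 3^2 + 4^2 + (-2)^2 = 29
Negative signature terms (e_j^2 = -1): (-3)^2 = 9
v^2 = 29 - 9 = 20


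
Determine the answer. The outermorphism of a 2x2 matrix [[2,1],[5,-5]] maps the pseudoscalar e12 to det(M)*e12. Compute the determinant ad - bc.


The outermorphism of a linear map f sends e1^e2 to f(e1)^f(e2).
f(e1) = 2*e1 + 5*e2
f(e2) = 1*e1 - 5*e2
f(e1) ^ f(e2) = (2*e1 + 5*e2) ^ (1*e1 - 5*e2)
= 2*(-5)*e12 + 5*1*e21
= (-10 - 5)*e12
= -15*e12
Coefficient = -15


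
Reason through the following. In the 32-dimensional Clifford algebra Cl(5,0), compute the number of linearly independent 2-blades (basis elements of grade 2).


Number of grade-k basis blades in Cl(p,q) with n = p + q is C(n, k).
n = 5 + 0 = 5
C(5, 2) = 5! / (2! * 3!)
= 120 / (2 * 6)
= 10


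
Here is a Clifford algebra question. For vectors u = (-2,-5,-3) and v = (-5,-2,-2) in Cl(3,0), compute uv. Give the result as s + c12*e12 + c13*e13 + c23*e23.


In Cl(3,0): e_i^2 = 1, e_ie_j = -e_je_i for i != j.
Scalar part = u . v = (-2)*(-5) + (-5)*(-2) + (-3)*(-2)
= 10 + 10 + 6 = 26
e12 coeff = (-2)*(-2) - (-5)*(-5) = 4 - 25 = -21
e13 coeff = (-2)*(-2) - (-3)*(-5) = 4 - 15 = -11
e23 coeff = (-5)*(-2) - (-3)*(-2) = 10 - 6 = 4
uv = 26 - 21*e12 - 11*e13 + 4*e23


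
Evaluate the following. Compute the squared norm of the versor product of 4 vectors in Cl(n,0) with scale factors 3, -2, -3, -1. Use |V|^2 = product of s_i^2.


Each vector v_i has |v_i|^2 = s_i^2
Squared scales: 3^2 = 9, (-2)^2 = 4, (-3)^2 = 9, (-1)^2 = 1
|V|^2 = 9 * 4 * 9 * 1
= 324


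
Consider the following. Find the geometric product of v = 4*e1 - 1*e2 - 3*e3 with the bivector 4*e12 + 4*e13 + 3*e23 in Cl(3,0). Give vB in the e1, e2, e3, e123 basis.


vB has grade-1 (vector) and grade-3 (trivector) parts: vB = (v _| B) + (v ^ B).
Vector part <vB>_1:
  e1: -v2*b12 - v3*b13 = -(-1)*(4) - (-3)*(4) = 16
  e2: v1*b12 - v3*b23 = (4)*(4) - (-3)*(3) = 25
  e3: v1*b13 + v2*b23 = (4)*(4) + (-1)*(3) = 13
Trivector part <vB>_3:
  e123: v1*b23 - v2*b13 + v3*b12 = (4)*(3) - (-1)*(4) + (-3)*(4) = 4
vB = 16*e1 + 25*e2 + 13*e3 + 4*e123


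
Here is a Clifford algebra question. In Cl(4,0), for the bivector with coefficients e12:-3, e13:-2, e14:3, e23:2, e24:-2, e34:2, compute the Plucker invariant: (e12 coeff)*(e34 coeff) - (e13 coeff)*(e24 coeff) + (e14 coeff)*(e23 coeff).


Plucker relation: af - be + cd
a*f = (-3)*2 = -6
b*e = (-2)*(-2) = 4
c*d = 3*2 = 6
af - be + cd = -6 - 4 + 6
= -4
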